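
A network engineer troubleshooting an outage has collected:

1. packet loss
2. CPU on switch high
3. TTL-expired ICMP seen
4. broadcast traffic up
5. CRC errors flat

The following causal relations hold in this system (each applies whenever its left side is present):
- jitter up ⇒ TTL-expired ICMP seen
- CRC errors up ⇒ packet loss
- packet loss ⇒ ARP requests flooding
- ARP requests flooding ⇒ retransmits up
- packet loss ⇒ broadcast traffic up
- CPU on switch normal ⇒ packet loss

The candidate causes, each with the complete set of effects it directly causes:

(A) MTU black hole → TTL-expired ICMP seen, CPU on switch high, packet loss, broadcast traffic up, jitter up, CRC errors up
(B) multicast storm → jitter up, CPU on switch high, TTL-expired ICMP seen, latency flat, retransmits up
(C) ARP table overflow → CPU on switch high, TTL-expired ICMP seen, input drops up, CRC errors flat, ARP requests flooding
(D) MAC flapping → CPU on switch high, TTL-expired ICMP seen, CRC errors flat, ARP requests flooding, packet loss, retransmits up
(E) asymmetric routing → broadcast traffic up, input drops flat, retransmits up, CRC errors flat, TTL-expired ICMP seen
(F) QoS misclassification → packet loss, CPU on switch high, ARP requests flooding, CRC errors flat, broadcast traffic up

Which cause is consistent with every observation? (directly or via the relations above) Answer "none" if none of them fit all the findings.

D

Checking each candidate against the observations:
(A) MTU black hole — packet loss match; CPU on switch high match; TTL-expired ICMP seen match; broadcast traffic up match; CRC errors flat miss
(B) multicast storm — does not account for packet loss, broadcast traffic up, CRC errors flat
(C) ARP table overflow — packet loss miss; CPU on switch high match; TTL-expired ICMP seen match; broadcast traffic up miss; CRC errors flat match
(D) MAC flapping — packet loss match; CPU on switch high match; TTL-expired ICMP seen match; broadcast traffic up match (through packet loss → broadcast traffic up); CRC errors flat match
(E) asymmetric routing — packet loss miss; CPU on switch high miss; TTL-expired ICMP seen match; broadcast traffic up match; CRC errors flat match
(F) QoS misclassification — does not account for TTL-expired ICMP seen
(D) alone accounts for all the evidence.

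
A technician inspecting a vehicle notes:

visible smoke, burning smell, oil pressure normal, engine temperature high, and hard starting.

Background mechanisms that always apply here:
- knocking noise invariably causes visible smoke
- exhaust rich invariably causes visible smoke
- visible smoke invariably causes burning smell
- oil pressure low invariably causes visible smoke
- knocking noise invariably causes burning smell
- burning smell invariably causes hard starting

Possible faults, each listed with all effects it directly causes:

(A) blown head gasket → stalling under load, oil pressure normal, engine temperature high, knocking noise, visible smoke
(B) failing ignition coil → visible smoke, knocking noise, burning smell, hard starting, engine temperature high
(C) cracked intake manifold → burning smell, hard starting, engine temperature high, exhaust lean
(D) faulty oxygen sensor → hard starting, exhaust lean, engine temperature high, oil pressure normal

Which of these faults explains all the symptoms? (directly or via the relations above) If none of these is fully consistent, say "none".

Per-candidate check:
(A) blown head gasket — visible smoke match; burning smell match (by visible smoke → burning smell); oil pressure normal match; engine temperature high match; hard starting match (by visible smoke → burning smell → hard starting)
(B) failing ignition coil — does not account for oil pressure normal
(C) cracked intake manifold — does not account for visible smoke, oil pressure normal
(D) faulty oxygen sensor — visible smoke miss; burning smell miss; oil pressure normal match; engine temperature high match; hard starting match
(A) alone accounts for all the evidence.

A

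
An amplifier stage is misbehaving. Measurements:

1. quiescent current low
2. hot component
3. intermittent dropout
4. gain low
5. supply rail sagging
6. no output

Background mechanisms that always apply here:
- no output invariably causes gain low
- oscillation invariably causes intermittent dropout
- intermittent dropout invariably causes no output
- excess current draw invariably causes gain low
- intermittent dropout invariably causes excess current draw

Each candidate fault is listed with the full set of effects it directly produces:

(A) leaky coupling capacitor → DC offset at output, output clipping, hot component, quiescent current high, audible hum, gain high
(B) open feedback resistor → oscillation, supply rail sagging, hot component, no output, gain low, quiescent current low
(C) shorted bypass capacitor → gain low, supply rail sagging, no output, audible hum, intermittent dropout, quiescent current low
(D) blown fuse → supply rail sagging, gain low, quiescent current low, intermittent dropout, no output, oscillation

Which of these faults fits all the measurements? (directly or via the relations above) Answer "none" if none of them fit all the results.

Checking each candidate against the observations:
(A) leaky coupling capacitor — quiescent current low ✗; hot component ✓; intermittent dropout ✗; gain low ✗; supply rail sagging ✗; no output ✗
(B) open feedback resistor — quiescent current low ✓; hot component ✓; intermittent dropout ✓ (through oscillation → intermittent dropout); gain low ✓; supply rail sagging ✓; no output ✓
(C) shorted bypass capacitor — quiescent current low ✓; hot component ✗; intermittent dropout ✓; gain low ✓; supply rail sagging ✓; no output ✓
(D) blown fuse — does not account for hot component
Only (B) is consistent with every observation.

B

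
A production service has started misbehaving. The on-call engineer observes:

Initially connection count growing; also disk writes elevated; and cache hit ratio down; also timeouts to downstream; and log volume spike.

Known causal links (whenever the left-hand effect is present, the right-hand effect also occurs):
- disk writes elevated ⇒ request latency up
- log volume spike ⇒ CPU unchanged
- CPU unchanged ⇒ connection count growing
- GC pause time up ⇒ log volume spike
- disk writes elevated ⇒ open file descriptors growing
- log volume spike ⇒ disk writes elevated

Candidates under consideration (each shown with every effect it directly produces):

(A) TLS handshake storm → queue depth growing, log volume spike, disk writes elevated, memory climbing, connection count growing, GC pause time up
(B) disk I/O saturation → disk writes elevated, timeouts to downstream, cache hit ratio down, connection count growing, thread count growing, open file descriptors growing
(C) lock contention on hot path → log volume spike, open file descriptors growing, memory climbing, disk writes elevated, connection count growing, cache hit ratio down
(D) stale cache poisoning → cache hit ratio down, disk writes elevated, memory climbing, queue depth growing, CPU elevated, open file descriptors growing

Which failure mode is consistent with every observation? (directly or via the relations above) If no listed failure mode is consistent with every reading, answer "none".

none

Testing each hypothesis:
(A) TLS handshake storm — does not account for cache hit ratio down, timeouts to downstream
(B) disk I/O saturation — connection count growing match; disk writes elevated match; cache hit ratio down match; timeouts to downstream match; log volume spike miss
(C) lock contention on hot path — does not account for timeouts to downstream
(D) stale cache poisoning — does not account for connection count growing, timeouts to downstream, log volume spike
No candidate is consistent with all observations.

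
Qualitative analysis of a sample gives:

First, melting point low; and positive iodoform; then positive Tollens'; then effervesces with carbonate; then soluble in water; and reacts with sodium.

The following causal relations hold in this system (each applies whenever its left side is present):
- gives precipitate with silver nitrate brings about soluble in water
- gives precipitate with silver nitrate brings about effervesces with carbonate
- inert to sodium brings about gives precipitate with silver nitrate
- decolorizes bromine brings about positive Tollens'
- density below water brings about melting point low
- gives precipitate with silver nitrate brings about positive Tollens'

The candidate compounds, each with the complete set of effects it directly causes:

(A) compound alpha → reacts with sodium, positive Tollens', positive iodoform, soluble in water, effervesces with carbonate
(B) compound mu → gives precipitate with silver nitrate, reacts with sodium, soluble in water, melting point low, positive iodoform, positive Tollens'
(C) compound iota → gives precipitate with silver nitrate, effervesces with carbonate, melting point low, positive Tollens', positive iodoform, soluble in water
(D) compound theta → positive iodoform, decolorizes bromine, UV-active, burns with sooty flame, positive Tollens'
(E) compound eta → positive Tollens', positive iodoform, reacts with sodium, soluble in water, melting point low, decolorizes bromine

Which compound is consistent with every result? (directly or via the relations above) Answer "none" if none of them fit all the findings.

B

Testing each hypothesis:
(A) compound alpha — does not account for melting point low
(B) compound mu — melting point low ✓; positive iodoform ✓; positive Tollens' ✓; effervesces with carbonate ✓ (via gives precipitate with silver nitrate → effervesces with carbonate); soluble in water ✓; reacts with sodium ✓
(C) compound iota — does not account for reacts with sodium
(D) compound theta — melting point low ✗; positive iodoform ✓; positive Tollens' ✓; effervesces with carbonate ✗; soluble in water ✗; reacts with sodium ✗
(E) compound eta — melting point low ✓; positive iodoform ✓; positive Tollens' ✓; effervesces with carbonate ✗; soluble in water ✓; reacts with sodium ✓
(B) alone accounts for all the evidence.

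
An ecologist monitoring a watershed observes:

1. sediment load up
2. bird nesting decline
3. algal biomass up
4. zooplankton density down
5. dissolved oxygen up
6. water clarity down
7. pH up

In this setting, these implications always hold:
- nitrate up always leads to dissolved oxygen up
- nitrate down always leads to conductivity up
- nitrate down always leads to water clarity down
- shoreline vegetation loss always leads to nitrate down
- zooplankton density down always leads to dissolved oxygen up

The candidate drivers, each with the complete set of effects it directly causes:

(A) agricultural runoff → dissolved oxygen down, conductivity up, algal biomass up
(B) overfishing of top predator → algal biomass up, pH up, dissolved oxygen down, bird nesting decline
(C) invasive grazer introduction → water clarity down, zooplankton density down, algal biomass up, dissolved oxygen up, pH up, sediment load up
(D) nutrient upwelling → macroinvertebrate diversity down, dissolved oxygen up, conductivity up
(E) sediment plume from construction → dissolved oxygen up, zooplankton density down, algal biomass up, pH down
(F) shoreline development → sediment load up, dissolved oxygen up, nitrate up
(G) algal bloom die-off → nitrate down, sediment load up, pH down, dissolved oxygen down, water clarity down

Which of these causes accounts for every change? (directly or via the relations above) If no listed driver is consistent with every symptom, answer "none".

none

Testing each hypothesis:
(A) agricultural runoff — sediment load up NO; bird nesting decline NO; algal biomass up yes; zooplankton density down NO; dissolved oxygen up NO; water clarity down NO; pH up NO
(B) overfishing of top predator — fails on sediment load up, zooplankton density down, dissolved oxygen up, water clarity down (predicts dissolved oxygen down, not dissolved oxygen up)
(C) invasive grazer introduction — does not account for bird nesting decline
(D) nutrient upwelling — sediment load up NO; bird nesting decline NO; algal biomass up NO; zooplankton density down NO; dissolved oxygen up yes; water clarity down NO; pH up NO
(E) sediment plume from construction — fails on sediment load up, bird nesting decline, water clarity down, pH up (predicts pH down, not pH up)
(F) shoreline development — sediment load up yes; bird nesting decline NO; algal biomass up NO; zooplankton density down NO; dissolved oxygen up yes; water clarity down NO; pH up NO
(G) algal bloom die-off — fails on bird nesting decline, algal biomass up, zooplankton density down, dissolved oxygen up, pH up (predicts dissolved oxygen down, not dissolved oxygen up; predicts pH down, not pH up)
Every candidate fails on at least one observation.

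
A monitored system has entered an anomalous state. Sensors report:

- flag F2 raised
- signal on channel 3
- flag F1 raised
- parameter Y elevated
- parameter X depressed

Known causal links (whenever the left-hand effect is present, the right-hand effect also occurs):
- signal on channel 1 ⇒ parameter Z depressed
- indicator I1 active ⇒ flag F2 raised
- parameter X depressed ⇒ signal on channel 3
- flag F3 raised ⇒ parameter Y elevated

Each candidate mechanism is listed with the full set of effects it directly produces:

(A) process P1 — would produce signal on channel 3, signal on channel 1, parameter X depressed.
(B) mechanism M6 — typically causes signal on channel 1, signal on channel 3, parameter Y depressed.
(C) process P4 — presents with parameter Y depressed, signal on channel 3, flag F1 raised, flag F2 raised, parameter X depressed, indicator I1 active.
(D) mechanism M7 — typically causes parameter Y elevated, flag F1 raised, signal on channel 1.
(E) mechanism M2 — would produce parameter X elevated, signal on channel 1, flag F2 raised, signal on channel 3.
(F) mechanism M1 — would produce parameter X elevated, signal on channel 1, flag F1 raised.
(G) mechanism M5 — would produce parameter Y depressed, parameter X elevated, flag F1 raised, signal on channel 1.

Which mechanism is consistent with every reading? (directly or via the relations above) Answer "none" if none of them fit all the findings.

For each candidate, compare predicted effects to what was observed:
(A) process P1 — flag F2 raised -; signal on channel 3 +; flag F1 raised -; parameter Y elevated -; parameter X depressed +
(B) mechanism M6 — flag F2 raised -; signal on channel 3 +; flag F1 raised -; parameter Y elevated -; parameter X depressed -
(C) process P4 — flag F2 raised +; signal on channel 3 +; flag F1 raised +; parameter Y elevated -; parameter X depressed +
(D) mechanism M7 — flag F2 raised -; signal on channel 3 -; flag F1 raised +; parameter Y elevated +; parameter X depressed -
(E) mechanism M2 — flag F2 raised +; signal on channel 3 +; flag F1 raised -; parameter Y elevated -; parameter X depressed -
(F) mechanism M1 — fails on flag F2 raised, signal on channel 3, parameter Y elevated, parameter X depressed (predicts parameter X elevated, not parameter X depressed)
(G) mechanism M5 — flag F2 raised -; signal on channel 3 -; flag F1 raised +; parameter Y elevated -; parameter X depressed -
None of the listed candidates fits everything.

none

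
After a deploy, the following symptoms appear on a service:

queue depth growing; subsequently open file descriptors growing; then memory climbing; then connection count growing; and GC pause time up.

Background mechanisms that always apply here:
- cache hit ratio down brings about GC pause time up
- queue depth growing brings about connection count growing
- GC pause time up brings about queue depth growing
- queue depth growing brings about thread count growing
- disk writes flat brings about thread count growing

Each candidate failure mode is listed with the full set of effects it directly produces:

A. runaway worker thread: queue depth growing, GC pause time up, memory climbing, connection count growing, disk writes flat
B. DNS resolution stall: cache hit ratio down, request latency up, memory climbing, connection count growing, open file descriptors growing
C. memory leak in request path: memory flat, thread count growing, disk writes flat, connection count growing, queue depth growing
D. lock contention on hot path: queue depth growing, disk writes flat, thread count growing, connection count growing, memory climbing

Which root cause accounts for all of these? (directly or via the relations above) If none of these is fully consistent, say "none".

For each candidate, compare predicted effects to what was observed:
(A) runaway worker thread — does not account for open file descriptors growing
(B) DNS resolution stall — accounts for every observation (queue depth growing via cache hit ratio down → GC pause time up → queue depth growing)
(C) memory leak in request path — fails on open file descriptors growing, memory climbing, GC pause time up (predicts memory flat, not memory climbing)
(D) lock contention on hot path — queue depth growing +; open file descriptors growing -; memory climbing +; connection count growing +; GC pause time up -
(B) is the only candidate with no mismatches.

B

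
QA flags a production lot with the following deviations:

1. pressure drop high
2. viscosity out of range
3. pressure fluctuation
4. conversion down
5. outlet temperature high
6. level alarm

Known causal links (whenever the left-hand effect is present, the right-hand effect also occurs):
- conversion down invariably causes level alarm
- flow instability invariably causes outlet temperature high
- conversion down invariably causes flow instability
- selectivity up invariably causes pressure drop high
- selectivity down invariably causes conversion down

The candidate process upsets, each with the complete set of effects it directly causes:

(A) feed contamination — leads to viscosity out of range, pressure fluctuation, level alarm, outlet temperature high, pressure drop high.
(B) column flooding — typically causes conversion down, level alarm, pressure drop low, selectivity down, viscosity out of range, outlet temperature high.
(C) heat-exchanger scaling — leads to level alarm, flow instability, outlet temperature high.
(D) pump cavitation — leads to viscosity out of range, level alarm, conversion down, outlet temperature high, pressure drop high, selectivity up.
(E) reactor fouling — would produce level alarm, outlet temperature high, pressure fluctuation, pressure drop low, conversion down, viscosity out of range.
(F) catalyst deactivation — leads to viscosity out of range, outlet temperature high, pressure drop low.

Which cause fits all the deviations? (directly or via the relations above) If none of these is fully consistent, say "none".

none

For each candidate, compare predicted effects to what was observed:
(A) feed contamination — does not account for conversion down
(B) column flooding — fails on pressure drop high, pressure fluctuation (predicts pressure drop low, not pressure drop high)
(C) heat-exchanger scaling — does not account for pressure drop high, viscosity out of range, pressure fluctuation, conversion down
(D) pump cavitation — does not account for pressure fluctuation
(E) reactor fouling — fails on pressure drop high (predicts pressure drop low, not pressure drop high)
(F) catalyst deactivation — pressure drop high miss; viscosity out of range match; pressure fluctuation miss; conversion down miss; outlet temperature high match; level alarm miss
None of the listed candidates fits everything.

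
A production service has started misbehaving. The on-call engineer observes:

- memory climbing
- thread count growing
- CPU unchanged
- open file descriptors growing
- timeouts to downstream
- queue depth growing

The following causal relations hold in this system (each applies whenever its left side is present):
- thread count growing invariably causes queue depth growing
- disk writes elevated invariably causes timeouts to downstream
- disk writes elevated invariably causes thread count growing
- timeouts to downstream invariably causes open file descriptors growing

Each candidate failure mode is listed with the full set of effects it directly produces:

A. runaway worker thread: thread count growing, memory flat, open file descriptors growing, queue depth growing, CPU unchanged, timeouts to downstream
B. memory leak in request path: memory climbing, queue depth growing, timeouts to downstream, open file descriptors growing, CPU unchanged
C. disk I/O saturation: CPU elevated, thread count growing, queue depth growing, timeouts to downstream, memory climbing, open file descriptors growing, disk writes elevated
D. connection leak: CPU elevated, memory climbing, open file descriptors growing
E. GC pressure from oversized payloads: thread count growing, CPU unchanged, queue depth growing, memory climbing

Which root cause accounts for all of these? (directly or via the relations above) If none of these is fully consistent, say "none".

Per-candidate check:
(A) runaway worker thread — memory climbing -; thread count growing +; CPU unchanged +; open file descriptors growing +; timeouts to downstream +; queue depth growing +
(B) memory leak in request path — does not account for thread count growing
(C) disk I/O saturation — memory climbing +; thread count growing +; CPU unchanged -; open file descriptors growing +; timeouts to downstream +; queue depth growing +
(D) connection leak — fails on thread count growing, CPU unchanged, timeouts to downstream, queue depth growing (predicts CPU elevated, not CPU unchanged)
(E) GC pressure from oversized payloads — memory climbing +; thread count growing +; CPU unchanged +; open file descriptors growing -; timeouts to downstream -; queue depth growing +
No candidate is consistent with all observations.

none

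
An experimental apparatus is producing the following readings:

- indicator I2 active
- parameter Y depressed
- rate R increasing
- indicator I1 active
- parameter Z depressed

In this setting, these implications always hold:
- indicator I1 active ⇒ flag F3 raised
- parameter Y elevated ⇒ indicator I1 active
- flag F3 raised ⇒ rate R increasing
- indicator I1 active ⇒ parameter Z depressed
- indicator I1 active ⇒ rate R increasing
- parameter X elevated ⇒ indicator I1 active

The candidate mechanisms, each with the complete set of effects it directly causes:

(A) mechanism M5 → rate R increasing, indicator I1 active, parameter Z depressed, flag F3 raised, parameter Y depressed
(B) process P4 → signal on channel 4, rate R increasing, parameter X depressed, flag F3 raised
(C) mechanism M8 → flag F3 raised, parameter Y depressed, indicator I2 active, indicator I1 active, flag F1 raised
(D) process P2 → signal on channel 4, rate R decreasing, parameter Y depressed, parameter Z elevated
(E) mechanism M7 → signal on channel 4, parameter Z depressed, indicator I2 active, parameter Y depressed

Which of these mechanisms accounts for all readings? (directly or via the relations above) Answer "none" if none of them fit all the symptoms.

Testing each hypothesis:
(A) mechanism M5 — indicator I2 active miss; parameter Y depressed match; rate R increasing match; indicator I1 active match; parameter Z depressed match
(B) process P4 — indicator I2 active miss; parameter Y depressed miss; rate R increasing match; indicator I1 active miss; parameter Z depressed miss
(C) mechanism M8 — indicator I2 active match; parameter Y depressed match; rate R increasing match (via indicator I1 active → rate R increasing); indicator I1 active match; parameter Z depressed match (via indicator I1 active → parameter Z depressed)
(D) process P2 — fails on indicator I2 active, rate R increasing, indicator I1 active, parameter Z depressed (predicts rate R decreasing, not rate R increasing; predicts parameter Z elevated, not parameter Z depressed)
(E) mechanism M7 — does not account for rate R increasing, indicator I1 active
(C) is the only candidate with no mismatches.

C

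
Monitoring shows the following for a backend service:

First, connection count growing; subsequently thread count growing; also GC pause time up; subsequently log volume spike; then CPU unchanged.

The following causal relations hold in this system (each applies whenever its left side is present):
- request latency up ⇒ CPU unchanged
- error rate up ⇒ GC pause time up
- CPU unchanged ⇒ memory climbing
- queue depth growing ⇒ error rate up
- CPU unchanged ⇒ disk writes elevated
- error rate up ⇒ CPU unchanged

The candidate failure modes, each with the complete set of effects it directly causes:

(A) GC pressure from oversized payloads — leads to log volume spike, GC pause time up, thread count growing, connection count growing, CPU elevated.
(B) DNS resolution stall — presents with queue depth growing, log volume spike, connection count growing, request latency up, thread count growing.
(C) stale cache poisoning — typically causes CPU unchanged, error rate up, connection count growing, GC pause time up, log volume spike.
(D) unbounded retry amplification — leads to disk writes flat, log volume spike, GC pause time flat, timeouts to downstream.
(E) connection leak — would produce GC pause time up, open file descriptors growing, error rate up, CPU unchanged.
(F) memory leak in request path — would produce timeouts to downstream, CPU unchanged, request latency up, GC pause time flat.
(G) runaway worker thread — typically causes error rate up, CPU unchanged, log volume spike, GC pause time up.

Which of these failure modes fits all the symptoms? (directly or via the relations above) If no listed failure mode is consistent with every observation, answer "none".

Per-candidate check:
(A) GC pressure from oversized payloads — fails on CPU unchanged (predicts CPU elevated, not CPU unchanged)
(B) DNS resolution stall — connection count growing yes; thread count growing yes; GC pause time up yes (by queue depth growing → error rate up → GC pause time up); log volume spike yes; CPU unchanged yes (by request latency up → CPU unchanged)
(C) stale cache poisoning — does not account for thread count growing
(D) unbounded retry amplification — connection count growing NO; thread count growing NO; GC pause time up NO; log volume spike yes; CPU unchanged NO
(E) connection leak — does not account for connection count growing, thread count growing, log volume spike
(F) memory leak in request path — fails on connection count growing, thread count growing, GC pause time up, log volume spike (predicts GC pause time flat, not GC pause time up)
(G) runaway worker thread — does not account for connection count growing, thread count growing
(B) is the only candidate with no mismatches.

B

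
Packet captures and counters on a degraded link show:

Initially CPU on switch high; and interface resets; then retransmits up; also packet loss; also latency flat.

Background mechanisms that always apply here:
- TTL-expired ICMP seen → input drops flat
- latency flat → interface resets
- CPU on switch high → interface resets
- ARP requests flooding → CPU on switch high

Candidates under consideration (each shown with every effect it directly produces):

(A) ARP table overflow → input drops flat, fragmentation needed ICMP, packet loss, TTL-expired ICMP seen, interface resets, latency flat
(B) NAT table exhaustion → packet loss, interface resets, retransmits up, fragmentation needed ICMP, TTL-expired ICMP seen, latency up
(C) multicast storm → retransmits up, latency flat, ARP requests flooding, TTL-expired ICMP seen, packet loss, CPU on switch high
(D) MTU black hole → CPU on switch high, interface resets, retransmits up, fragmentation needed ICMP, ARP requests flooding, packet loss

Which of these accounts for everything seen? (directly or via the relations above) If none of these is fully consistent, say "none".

Testing each hypothesis:
(A) ARP table overflow — CPU on switch high miss; interface resets match; retransmits up miss; packet loss match; latency flat match
(B) NAT table exhaustion — CPU on switch high miss; interface resets match; retransmits up match; packet loss match; latency flat miss
(C) multicast storm — accounts for every observation (interface resets via latency flat → interface resets)
(D) MTU black hole — CPU on switch high match; interface resets match; retransmits up match; packet loss match; latency flat miss
(C) is the only candidate with no mismatches.

C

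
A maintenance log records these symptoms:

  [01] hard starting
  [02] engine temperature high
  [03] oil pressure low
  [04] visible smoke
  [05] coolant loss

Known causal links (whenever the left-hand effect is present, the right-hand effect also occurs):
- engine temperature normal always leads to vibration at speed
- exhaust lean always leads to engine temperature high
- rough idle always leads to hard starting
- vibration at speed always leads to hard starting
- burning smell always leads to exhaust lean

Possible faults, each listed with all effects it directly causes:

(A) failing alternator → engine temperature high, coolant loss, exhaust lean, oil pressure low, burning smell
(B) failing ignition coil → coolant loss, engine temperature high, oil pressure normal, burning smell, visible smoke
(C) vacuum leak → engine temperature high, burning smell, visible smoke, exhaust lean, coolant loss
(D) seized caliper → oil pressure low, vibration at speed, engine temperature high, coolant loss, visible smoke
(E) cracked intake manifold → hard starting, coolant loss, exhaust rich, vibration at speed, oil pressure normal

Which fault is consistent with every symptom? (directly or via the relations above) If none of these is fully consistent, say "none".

Testing each hypothesis:
(A) failing alternator — hard starting NO; engine temperature high yes; oil pressure low yes; visible smoke NO; coolant loss yes
(B) failing ignition coil — fails on hard starting, oil pressure low (predicts oil pressure normal, not oil pressure low)
(C) vacuum leak — hard starting NO; engine temperature high yes; oil pressure low NO; visible smoke yes; coolant loss yes
(D) seized caliper — accounts for every observation (hard starting via vibration at speed → hard starting)
(E) cracked intake manifold — hard starting yes; engine temperature high NO; oil pressure low NO; visible smoke NO; coolant loss yes
(D) alone accounts for all the evidence.

D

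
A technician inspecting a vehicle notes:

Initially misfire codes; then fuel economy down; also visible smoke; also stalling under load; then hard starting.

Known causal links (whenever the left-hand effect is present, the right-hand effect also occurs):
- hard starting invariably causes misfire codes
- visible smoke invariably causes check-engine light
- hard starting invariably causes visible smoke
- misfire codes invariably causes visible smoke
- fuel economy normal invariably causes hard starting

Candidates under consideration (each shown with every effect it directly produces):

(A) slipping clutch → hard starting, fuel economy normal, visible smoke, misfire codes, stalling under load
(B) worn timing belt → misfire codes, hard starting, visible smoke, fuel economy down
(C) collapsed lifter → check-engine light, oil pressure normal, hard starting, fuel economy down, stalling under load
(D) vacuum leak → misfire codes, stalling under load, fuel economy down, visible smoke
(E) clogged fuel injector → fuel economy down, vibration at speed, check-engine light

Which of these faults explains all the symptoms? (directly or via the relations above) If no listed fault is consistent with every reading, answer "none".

Per-candidate check:
(A) slipping clutch — misfire codes ✓; fuel economy down ✗; visible smoke ✓; stalling under load ✓; hard starting ✓
(B) worn timing belt — misfire codes ✓; fuel economy down ✓; visible smoke ✓; stalling under load ✗; hard starting ✓
(C) collapsed lifter — accounts for every observation (misfire codes by hard starting → misfire codes)
(D) vacuum leak — misfire codes ✓; fuel economy down ✓; visible smoke ✓; stalling under load ✓; hard starting ✗
(E) clogged fuel injector — misfire codes ✗; fuel economy down ✓; visible smoke ✗; stalling under load ✗; hard starting ✗
(C) is the only candidate with no mismatches.

C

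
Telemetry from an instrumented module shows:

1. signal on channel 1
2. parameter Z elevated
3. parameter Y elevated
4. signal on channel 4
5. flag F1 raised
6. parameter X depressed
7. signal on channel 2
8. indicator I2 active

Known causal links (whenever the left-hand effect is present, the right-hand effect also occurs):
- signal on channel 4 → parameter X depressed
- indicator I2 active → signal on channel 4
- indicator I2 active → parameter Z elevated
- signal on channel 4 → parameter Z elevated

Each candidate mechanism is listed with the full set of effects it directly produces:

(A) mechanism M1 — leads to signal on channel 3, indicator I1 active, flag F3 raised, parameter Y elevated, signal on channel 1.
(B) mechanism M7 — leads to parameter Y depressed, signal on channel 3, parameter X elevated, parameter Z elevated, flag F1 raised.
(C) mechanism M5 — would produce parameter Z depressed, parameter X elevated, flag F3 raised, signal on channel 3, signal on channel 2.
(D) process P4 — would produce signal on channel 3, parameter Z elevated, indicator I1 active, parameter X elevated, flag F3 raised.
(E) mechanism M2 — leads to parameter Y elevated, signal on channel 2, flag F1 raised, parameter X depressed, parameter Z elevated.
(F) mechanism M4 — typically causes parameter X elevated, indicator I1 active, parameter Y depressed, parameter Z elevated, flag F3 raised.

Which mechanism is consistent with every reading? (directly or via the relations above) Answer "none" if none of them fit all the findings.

none

Per-candidate check:
(A) mechanism M1 — does not account for parameter Z elevated, signal on channel 4, flag F1 raised, parameter X depressed, signal on channel 2, indicator I2 active
(B) mechanism M7 — signal on channel 1 ✗; parameter Z elevated ✓; parameter Y elevated ✗; signal on channel 4 ✗; flag F1 raised ✓; parameter X depressed ✗; signal on channel 2 ✗; indicator I2 active ✗
(C) mechanism M5 — fails on signal on channel 1, parameter Z elevated, parameter Y elevated, signal on channel 4, flag F1 raised, parameter X depressed, indicator I2 active (predicts parameter Z depressed, not parameter Z elevated; predicts parameter X elevated, not parameter X depressed)
(D) process P4 — fails on signal on channel 1, parameter Y elevated, signal on channel 4, flag F1 raised, parameter X depressed, signal on channel 2, indicator I2 active (predicts parameter X elevated, not parameter X depressed)
(E) mechanism M2 — signal on channel 1 ✗; parameter Z elevated ✓; parameter Y elevated ✓; signal on channel 4 ✗; flag F1 raised ✓; parameter X depressed ✓; signal on channel 2 ✓; indicator I2 active ✗
(F) mechanism M4 — fails on signal on channel 1, parameter Y elevated, signal on channel 4, flag F1 raised, parameter X depressed, signal on channel 2, indicator I2 active (predicts parameter Y depressed, not parameter Y elevated; predicts parameter X elevated, not parameter X depressed)
None of the listed candidates fits everything.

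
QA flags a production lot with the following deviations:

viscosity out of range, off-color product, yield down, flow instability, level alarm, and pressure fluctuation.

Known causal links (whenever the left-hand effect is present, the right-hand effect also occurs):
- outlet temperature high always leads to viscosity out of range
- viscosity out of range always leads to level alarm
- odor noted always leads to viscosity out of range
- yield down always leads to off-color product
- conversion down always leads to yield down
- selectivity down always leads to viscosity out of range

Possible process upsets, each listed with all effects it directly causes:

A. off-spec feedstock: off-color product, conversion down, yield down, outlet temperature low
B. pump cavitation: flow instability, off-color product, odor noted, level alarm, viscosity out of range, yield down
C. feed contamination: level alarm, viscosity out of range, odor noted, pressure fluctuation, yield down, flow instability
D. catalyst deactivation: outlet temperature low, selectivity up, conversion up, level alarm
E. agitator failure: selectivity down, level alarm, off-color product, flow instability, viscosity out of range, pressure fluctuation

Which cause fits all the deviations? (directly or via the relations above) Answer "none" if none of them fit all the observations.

C

Testing each hypothesis:
(A) off-spec feedstock — viscosity out of range ✗; off-color product ✓; yield down ✓; flow instability ✗; level alarm ✗; pressure fluctuation ✗
(B) pump cavitation — viscosity out of range ✓; off-color product ✓; yield down ✓; flow instability ✓; level alarm ✓; pressure fluctuation ✗
(C) feed contamination — accounts for every observation (off-color product by yield down → off-color product)
(D) catalyst deactivation — viscosity out of range ✗; off-color product ✗; yield down ✗; flow instability ✗; level alarm ✓; pressure fluctuation ✗
(E) agitator failure — does not account for yield down
(C) is the only candidate with no mismatches.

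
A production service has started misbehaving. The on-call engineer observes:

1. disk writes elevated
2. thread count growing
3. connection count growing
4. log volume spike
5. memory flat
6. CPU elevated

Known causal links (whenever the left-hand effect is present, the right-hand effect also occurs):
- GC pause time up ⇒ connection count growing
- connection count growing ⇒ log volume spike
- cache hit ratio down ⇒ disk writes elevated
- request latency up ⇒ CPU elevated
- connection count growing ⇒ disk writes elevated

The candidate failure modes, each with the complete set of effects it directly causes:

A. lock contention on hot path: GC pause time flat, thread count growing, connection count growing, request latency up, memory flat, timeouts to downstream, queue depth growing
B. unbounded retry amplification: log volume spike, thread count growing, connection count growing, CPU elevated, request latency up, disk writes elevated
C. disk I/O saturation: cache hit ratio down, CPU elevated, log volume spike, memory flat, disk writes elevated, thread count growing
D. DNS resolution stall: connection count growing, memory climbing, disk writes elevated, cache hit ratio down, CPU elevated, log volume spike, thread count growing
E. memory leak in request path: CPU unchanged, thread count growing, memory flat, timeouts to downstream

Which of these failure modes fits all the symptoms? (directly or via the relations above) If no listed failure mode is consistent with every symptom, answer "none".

A

For each candidate, compare predicted effects to what was observed:
(A) lock contention on hot path — disk writes elevated yes (via connection count growing → disk writes elevated); thread count growing yes; connection count growing yes; log volume spike yes (via connection count growing → log volume spike); memory flat yes; CPU elevated yes (via request latency up → CPU elevated)
(B) unbounded retry amplification — disk writes elevated yes; thread count growing yes; connection count growing yes; log volume spike yes; memory flat NO; CPU elevated yes
(C) disk I/O saturation — disk writes elevated yes; thread count growing yes; connection count growing NO; log volume spike yes; memory flat yes; CPU elevated yes
(D) DNS resolution stall — disk writes elevated yes; thread count growing yes; connection count growing yes; log volume spike yes; memory flat NO; CPU elevated yes
(E) memory leak in request path — fails on disk writes elevated, connection count growing, log volume spike, CPU elevated (predicts CPU unchanged, not CPU elevated)
(A) alone accounts for all the evidence.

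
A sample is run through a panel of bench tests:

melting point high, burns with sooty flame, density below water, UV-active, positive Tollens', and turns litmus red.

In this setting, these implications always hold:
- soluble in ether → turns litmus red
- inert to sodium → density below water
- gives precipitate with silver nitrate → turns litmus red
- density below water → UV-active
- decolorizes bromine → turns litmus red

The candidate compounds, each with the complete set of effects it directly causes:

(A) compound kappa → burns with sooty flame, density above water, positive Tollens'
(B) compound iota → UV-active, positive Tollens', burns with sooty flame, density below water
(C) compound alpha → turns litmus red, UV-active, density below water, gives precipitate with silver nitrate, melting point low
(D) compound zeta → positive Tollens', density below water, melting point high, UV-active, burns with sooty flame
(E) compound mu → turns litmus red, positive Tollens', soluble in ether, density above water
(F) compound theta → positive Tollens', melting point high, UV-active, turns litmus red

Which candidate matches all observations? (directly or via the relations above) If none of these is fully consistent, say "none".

none

For each candidate, compare predicted effects to what was observed:
(A) compound kappa — melting point high NO; burns with sooty flame yes; density below water NO; UV-active NO; positive Tollens' yes; turns litmus red NO
(B) compound iota — melting point high NO; burns with sooty flame yes; density below water yes; UV-active yes; positive Tollens' yes; turns litmus red NO
(C) compound alpha — melting point high NO; burns with sooty flame NO; density below water yes; UV-active yes; positive Tollens' NO; turns litmus red yes
(D) compound zeta — does not account for turns litmus red
(E) compound mu — melting point high NO; burns with sooty flame NO; density below water NO; UV-active NO; positive Tollens' yes; turns litmus red yes
(F) compound theta — melting point high yes; burns with sooty flame NO; density below water NO; UV-active yes; positive Tollens' yes; turns litmus red yes
Every candidate fails on at least one observation.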